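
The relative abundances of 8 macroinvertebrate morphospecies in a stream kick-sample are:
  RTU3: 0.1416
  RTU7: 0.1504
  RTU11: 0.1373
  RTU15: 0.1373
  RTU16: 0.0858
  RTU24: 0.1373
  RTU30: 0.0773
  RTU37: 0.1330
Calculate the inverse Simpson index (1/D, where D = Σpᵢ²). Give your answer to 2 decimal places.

7.68

D = 0.1416² + 0.1504² + 0.1373² + 0.1373² + 0.0858² + 0.1373² + 0.0773² + 0.133² = 0.020051 + 0.022620 + 0.018851 + 0.018851 + 0.007362 + 0.018851 + 0.005975 + 0.017689 = 0.130251 (working shown to 6 dp, full precision carried).
So 1/D = 7.6775, i.e. 7.68 to 2 decimal places.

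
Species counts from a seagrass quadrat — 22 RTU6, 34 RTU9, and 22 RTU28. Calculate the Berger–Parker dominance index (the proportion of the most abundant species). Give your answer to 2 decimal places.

Total N = 22+34+22 = 78, so the proportions are 0.2821, 0.4359, 0.2821 (working shown to 4 dp, full precision carried).
The largest proportion is 0.4359, i.e. d = 0.44 to 2 decimal places.

0.44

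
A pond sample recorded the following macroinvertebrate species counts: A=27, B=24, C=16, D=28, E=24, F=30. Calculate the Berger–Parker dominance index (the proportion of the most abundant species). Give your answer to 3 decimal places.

0.201

Total N = 27+24+16+28+24+30 = 149, so the proportions are 0.18121, 0.16107, 0.10738, 0.18792, 0.16107, 0.20134 (working shown to 5 dp, full precision carried).
The largest proportion is 0.20134, i.e. d = 0.201 to 3 decimal places.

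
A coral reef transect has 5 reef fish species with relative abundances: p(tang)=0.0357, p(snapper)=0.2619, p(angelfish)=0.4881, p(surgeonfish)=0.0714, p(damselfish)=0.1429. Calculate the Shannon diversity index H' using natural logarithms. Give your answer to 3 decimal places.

Each pᵢ ln pᵢ term (working shown to 5 dp, full precision carried): 0.0357×(-3.33260)=-0.11897, 0.2619×(-1.33979)=-0.35089, 0.4881×(-0.71723)=-0.35008, 0.0714×(-2.63946)=-0.18846, 0.1429×(-1.94561)=-0.27803.
Sum = -1.28643, so H' = 1.286.

1.286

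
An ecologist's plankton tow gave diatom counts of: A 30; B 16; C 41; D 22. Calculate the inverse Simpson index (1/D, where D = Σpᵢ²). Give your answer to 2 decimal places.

Total N = 30+16+41+22 = 109, so the proportions are 0.275229, 0.146789, 0.376147, 0.201835 (working shown to 6 dp, full precision carried).
D = 0.275229² + 0.146789² + 0.376147² + 0.201835² = 0.075751 + 0.021547 + 0.141486 + 0.040737 = 0.279522.
So 1/D = 3.5775, i.e. 3.58 to 2 decimal places.

3.58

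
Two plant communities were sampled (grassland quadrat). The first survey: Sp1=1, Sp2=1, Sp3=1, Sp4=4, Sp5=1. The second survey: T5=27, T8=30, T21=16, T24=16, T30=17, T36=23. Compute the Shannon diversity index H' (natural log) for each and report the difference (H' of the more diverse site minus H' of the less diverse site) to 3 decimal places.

The first survey: N=8, proportions 0.125, 0.125, 0.125, 0.5, 0.125, giving H' = 1.386294 (working shown to 6 dp, full precision carried).
The second survey: N=129, proportions 0.209302, 0.232558, 0.124031, 0.124031, 0.131783, 0.178295, giving H' = 1.758825.
Difference = |1.386294 − 1.758825| = 0.372531, i.e. 0.373 to 3 decimal places.

0.373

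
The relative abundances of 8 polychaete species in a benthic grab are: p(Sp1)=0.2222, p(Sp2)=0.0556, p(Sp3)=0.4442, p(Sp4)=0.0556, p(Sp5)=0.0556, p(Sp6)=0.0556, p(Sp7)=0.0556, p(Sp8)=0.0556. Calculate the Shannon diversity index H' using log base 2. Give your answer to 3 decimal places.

Each pᵢ log₂ pᵢ term (working shown to 5 dp, full precision carried): 0.2222×(-2.17007)=-0.48219, 0.0556×(-4.16877)=-0.23178, 0.4442×(-1.17072)=-0.52003, 0.0556×(-4.16877)=-0.23178, 0.0556×(-4.16877)=-0.23178, 0.0556×(-4.16877)=-0.23178, 0.0556×(-4.16877)=-0.23178, 0.0556×(-4.16877)=-0.23178.
Sum = -2.39292, so H' = 2.393.

2.393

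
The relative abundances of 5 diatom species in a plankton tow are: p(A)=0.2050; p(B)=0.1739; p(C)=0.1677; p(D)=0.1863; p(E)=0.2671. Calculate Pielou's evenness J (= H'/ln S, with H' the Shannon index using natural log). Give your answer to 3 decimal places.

0.991

H' = −Σ pᵢ ln pᵢ = −((-0.32487) + (-0.30420) + (-0.29944) + (-0.31306) + (-0.35261)) = 1.59418 (working shown to 5 dp, full precision carried).
With S = 5 species, ln S = 1.60944, so J = 1.59418/1.60944 = 0.99052, i.e. 0.991 to 3 decimal places.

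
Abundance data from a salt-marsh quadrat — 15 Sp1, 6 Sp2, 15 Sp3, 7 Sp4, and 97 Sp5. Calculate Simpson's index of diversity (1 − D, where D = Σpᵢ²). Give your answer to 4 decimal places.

0.4927

Total N = 15+6+15+7+97 = 140, so the proportions are 0.107143, 0.042857, 0.107143, 0.05, 0.692857 (working shown to 6 dp, full precision carried).
D = 0.107143² + 0.042857² + 0.107143² + 0.05² + 0.692857² = 0.011480 + 0.001837 + 0.011480 + 0.002500 + 0.480051 = 0.507347.
So 1 − D = 0.492653, i.e. 0.4927 to 4 decimal places.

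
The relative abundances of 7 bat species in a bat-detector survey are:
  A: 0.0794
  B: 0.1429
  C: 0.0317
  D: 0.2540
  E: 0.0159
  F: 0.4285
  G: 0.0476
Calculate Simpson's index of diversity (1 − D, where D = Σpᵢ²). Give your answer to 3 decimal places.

D = 0.0794² + 0.1429² + 0.0317² + 0.254² + 0.0159² + 0.4285² + 0.0476² = 0.00630 + 0.02042 + 0.00100 + 0.06452 + 0.00025 + 0.18361 + 0.00227 = 0.27838 (working shown to 5 dp, full precision carried).
So 1 − D = 0.72162, i.e. 0.722 to 3 decimal places.

0.722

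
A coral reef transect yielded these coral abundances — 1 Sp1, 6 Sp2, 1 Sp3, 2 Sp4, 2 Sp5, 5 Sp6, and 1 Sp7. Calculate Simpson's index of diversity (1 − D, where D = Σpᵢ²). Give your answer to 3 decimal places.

0.778

Total N = 1+6+1+2+2+5+1 = 18, so the proportions are 0.05556, 0.33333, 0.05556, 0.11111, 0.11111, 0.27778, 0.05556 (working shown to 5 dp, full precision carried).
D = 0.05556² + 0.33333² + 0.05556² + 0.11111² + 0.11111² + 0.27778² + 0.05556² = 0.00309 + 0.11111 + 0.00309 + 0.01235 + 0.01235 + 0.07716 + 0.00309 = 0.22222.
So 1 − D = 0.77778, i.e. 0.778 to 3 decimal places.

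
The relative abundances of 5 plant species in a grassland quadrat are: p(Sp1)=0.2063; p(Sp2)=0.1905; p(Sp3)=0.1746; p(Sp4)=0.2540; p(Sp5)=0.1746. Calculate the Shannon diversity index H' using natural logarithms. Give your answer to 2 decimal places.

Each pᵢ ln pᵢ term (working shown to 4 dp, full precision carried): 0.2063×(-1.5784)=-0.3256, 0.1905×(-1.6581)=-0.3159, 0.1746×(-1.7453)=-0.3047, 0.254×(-1.3704)=-0.3481, 0.1746×(-1.7453)=-0.3047.
Sum = -1.5990, so H' = 1.60.

1.60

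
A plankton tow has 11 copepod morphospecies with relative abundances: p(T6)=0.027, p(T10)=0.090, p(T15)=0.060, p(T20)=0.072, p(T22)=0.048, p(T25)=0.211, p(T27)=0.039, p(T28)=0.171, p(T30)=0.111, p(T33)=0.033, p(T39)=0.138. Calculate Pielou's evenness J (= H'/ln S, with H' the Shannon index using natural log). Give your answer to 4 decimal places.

H' = −Σ pᵢ ln pᵢ = −((-0.097522) + (-0.216715) + (-0.168805) + (-0.189438) + (-0.145755) + (-0.328294) + (-0.126524) + (-0.302002) + (-0.244003) + (-0.112571) + (-0.273309)) = 2.204937 (working shown to 6 dp, full precision carried).
With S = 11 species, ln S = 2.397895, so J = 2.204937/2.397895 = 0.919530, i.e. 0.9195 to 4 decimal places.

0.9195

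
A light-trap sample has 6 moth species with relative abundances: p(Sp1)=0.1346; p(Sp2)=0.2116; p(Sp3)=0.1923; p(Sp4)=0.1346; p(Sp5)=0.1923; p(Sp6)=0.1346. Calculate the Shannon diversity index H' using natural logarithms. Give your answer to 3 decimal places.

Each pᵢ ln pᵢ term (working shown to 5 dp, full precision carried): 0.1346×(-2.00545)=-0.26993, 0.2116×(-1.55306)=-0.32863, 0.1923×(-1.64870)=-0.31704, 0.1346×(-2.00545)=-0.26993, 0.1923×(-1.64870)=-0.31704, 0.1346×(-2.00545)=-0.26993.
Sum = -1.77252, so H' = 1.773.

1.773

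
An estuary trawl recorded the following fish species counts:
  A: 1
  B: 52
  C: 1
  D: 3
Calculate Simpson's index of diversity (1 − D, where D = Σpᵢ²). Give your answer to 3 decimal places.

Total N = 1+52+1+3 = 57, so the proportions are 0.01754, 0.91228, 0.01754, 0.05263 (working shown to 5 dp, full precision carried).
D = 0.01754² + 0.91228² + 0.01754² + 0.05263² = 0.00031 + 0.83226 + 0.00031 + 0.00277 = 0.83564.
So 1 − D = 0.16436, i.e. 0.164 to 3 decimal places.

0.164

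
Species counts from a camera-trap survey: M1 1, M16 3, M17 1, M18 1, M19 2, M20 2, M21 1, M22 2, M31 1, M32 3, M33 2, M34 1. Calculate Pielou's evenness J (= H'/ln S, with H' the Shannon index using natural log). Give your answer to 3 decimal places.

0.961

Total N = 1+3+1+1+2+2+1+2+1+3+2+1 = 20, so the proportions are 0.05, 0.15, 0.05, 0.05, 0.1, 0.1, 0.05, 0.1, 0.05, 0.15, 0.1, 0.05 (working shown to 5 dp, full precision carried).
H' = −Σ pᵢ ln pᵢ = −((-0.14979) + (-0.28457) + (-0.14979) + (-0.14979) + (-0.23026) + (-0.23026) + (-0.14979) + (-0.23026) + (-0.14979) + (-0.28457) + (-0.23026) + (-0.14979)) = 2.38889.
With S = 12 species, ln S = 2.48491, so J = 2.38889/2.48491 = 0.96136, i.e. 0.961 to 3 decimal places.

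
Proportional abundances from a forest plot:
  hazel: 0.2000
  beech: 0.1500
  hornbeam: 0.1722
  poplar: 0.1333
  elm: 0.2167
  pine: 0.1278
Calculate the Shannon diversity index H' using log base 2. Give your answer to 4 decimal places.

Each pᵢ log₂ pᵢ term (working shown to 6 dp, full precision carried): 0.2×(-2.321928)=-0.464386, 0.15×(-2.736966)=-0.410545, 0.1722×(-2.537843)=-0.437017, 0.1333×(-2.907251)=-0.387537, 0.2167×(-2.206229)=-0.478090, 0.1278×(-2.968040)=-0.379316.
Sum = -2.556889, so H' = 2.5569.

2.5569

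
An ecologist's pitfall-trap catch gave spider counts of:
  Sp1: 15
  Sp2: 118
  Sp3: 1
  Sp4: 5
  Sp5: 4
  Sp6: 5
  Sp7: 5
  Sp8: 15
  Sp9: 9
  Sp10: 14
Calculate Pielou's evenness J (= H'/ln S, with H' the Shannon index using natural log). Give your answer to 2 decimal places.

0.62

Total N = 15+118+1+5+4+5+5+15+9+14 = 191, so the proportions are 0.0785, 0.6178, 0.0052, 0.0262, 0.0209, 0.0262, 0.0262, 0.0785, 0.0471, 0.0733 (working shown to 4 dp, full precision carried).
H' = −Σ pᵢ ln pᵢ = −((-0.1998) + (-0.2975) + (-0.0275) + (-0.0954) + (-0.0810) + (-0.0954) + (-0.0954) + (-0.1998) + (-0.1440) + (-0.1915)) = 1.4272.
With S = 10 species, ln S = 2.3026, so J = 1.4272/2.3026 = 0.6198, i.e. 0.62 to 2 decimal places.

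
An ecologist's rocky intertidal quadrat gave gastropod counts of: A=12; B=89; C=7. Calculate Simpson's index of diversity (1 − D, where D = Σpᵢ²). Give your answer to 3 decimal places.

0.304

Total N = 12+89+7 = 108, so the proportions are 0.11111, 0.82407, 0.06481 (working shown to 5 dp, full precision carried).
D = 0.11111² + 0.82407² + 0.06481² = 0.01235 + 0.67910 + 0.00420 = 0.69564.
So 1 − D = 0.30436, i.e. 0.304 to 3 decimal places.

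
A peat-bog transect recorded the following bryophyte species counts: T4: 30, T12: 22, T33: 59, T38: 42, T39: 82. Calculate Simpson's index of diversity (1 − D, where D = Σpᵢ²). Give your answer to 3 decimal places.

Total N = 30+22+59+42+82 = 235, so the proportions are 0.12766, 0.09362, 0.25106, 0.17872, 0.34894 (working shown to 5 dp, full precision carried).
D = 0.12766² + 0.09362² + 0.25106² + 0.17872² + 0.34894² = 0.01630 + 0.00876 + 0.06303 + 0.03194 + 0.12176 = 0.24179.
So 1 − D = 0.75821, i.e. 0.758 to 3 decimal places.

0.758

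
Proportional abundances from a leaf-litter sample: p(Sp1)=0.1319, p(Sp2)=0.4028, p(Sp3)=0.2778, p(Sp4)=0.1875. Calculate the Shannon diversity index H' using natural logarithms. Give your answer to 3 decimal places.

Each pᵢ ln pᵢ term (working shown to 5 dp, full precision carried): 0.1319×(-2.02571)=-0.26719, 0.4028×(-0.90932)=-0.36627, 0.2778×(-1.28085)=-0.35582, 0.1875×(-1.67398)=-0.31387.
Sum = -1.30316, so H' = 1.303.

1.303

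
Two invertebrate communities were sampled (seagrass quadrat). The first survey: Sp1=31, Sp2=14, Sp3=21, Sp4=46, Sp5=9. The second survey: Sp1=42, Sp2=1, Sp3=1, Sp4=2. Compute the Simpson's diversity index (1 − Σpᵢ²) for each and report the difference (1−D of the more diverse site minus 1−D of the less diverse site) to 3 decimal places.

The first survey: N=121, proportions 0.2562, 0.1157, 0.17355, 0.38017, 0.07438, giving 1−D = 0.74080 (working shown to 5 dp, full precision carried).
The second survey: N=46, proportions 0.91304, 0.02174, 0.02174, 0.04348, giving 1−D = 0.16352.
Difference = |0.74080 − 0.16352| = 0.57728, i.e. 0.577 to 3 decimal places.

0.577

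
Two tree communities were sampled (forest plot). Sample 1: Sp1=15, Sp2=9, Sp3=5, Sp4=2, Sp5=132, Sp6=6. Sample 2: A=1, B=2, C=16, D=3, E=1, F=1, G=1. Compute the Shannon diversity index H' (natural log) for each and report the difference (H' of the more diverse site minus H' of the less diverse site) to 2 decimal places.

Sample 1: N=169, proportions 0.0888, 0.0533, 0.0296, 0.0118, 0.7811, 0.0355, giving H' = 0.8393 (working shown to 4 dp, full precision carried).
Sample 2: N=25, proportions 0.04, 0.08, 0.64, 0.12, 0.04, 0.04, 0.04, giving H' = 1.2571.
Difference = |0.8393 − 1.2571| = 0.4178, i.e. 0.42 to 2 decimal places.

0.42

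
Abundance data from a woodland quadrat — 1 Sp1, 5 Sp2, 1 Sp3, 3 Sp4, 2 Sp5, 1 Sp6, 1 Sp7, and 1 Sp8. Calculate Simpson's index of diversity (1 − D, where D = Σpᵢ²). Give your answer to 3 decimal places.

0.809

Total N = 1+5+1+3+2+1+1+1 = 15, so the proportions are 0.06667, 0.33333, 0.06667, 0.2, 0.13333, 0.06667, 0.06667, 0.06667 (working shown to 5 dp, full precision carried).
D = 0.06667² + 0.33333² + 0.06667² + 0.2² + 0.13333² + 0.06667² + 0.06667² + 0.06667² = 0.00444 + 0.11111 + 0.00444 + 0.04000 + 0.01778 + 0.00444 + 0.00444 + 0.00444 = 0.19111.
So 1 − D = 0.80889, i.e. 0.809 to 3 decimal places.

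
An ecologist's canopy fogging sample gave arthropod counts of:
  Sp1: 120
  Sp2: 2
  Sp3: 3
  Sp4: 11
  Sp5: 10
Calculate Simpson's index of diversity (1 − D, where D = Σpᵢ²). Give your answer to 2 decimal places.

Total N = 120+2+3+11+10 = 146, so the proportions are 0.8219, 0.0137, 0.0205, 0.0753, 0.0685 (working shown to 4 dp, full precision carried).
D = 0.8219² + 0.0137² + 0.0205² + 0.0753² + 0.0685² = 0.6755 + 0.0002 + 0.0004 + 0.0057 + 0.0047 = 0.6865.
So 1 − D = 0.3135, i.e. 0.31 to 2 decimal places.

0.31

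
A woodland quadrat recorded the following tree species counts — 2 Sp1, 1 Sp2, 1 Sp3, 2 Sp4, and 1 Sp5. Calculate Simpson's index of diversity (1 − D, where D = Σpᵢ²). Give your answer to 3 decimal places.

0.776

Total N = 2+1+1+2+1 = 7, so the proportions are 0.28571, 0.14286, 0.14286, 0.28571, 0.14286 (working shown to 5 dp, full precision carried).
D = 0.28571² + 0.14286² + 0.14286² + 0.28571² + 0.14286² = 0.08163 + 0.02041 + 0.02041 + 0.08163 + 0.02041 = 0.22449.
So 1 − D = 0.77551, i.e. 0.776 to 3 decimal places.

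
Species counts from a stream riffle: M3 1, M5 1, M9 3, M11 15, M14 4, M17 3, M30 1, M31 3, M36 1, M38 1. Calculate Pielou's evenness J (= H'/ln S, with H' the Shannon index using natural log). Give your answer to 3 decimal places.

Total N = 1+1+3+15+4+3+1+3+1+1 = 33, so the proportions are 0.0303, 0.0303, 0.09091, 0.45455, 0.12121, 0.09091, 0.0303, 0.09091, 0.0303, 0.0303 (working shown to 5 dp, full precision carried).
H' = −Σ pᵢ ln pᵢ = −((-0.10595) + (-0.10595) + (-0.21799) + (-0.35839) + (-0.25578) + (-0.21799) + (-0.10595) + (-0.21799) + (-0.10595) + (-0.10595)) = 1.79792.
With S = 10 species, ln S = 2.30259, so J = 1.79792/2.30259 = 0.78083, i.e. 0.781 to 3 decimal places.

0.781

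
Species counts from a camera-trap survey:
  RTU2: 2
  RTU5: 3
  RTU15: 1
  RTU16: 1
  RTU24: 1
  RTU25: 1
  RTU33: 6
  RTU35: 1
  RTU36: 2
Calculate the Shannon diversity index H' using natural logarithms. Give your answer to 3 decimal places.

1.956

Total N = 2+3+1+1+1+1+6+1+2 = 18, so the proportions are 0.11111, 0.16667, 0.05556, 0.05556, 0.05556, 0.05556, 0.33333, 0.05556, 0.11111 (working shown to 5 dp, full precision carried).
Each pᵢ ln pᵢ term: 0.11111×(-2.19722)=-0.24414, 0.16667×(-1.79176)=-0.29863, 0.05556×(-2.89037)=-0.16058, 0.05556×(-2.89037)=-0.16058, 0.05556×(-2.89037)=-0.16058, 0.05556×(-2.89037)=-0.16058, 0.33333×(-1.09861)=-0.36620, 0.05556×(-2.89037)=-0.16058, 0.11111×(-2.19722)=-0.24414.
Sum = -1.95598, so H' = 1.956.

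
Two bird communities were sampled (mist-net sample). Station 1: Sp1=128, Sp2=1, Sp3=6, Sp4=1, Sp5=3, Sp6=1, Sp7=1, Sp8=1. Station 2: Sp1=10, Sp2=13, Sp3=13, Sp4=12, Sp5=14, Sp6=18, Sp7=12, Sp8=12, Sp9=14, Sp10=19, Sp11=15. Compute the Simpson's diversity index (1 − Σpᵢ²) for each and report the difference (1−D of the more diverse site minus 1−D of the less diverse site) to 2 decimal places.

0.72

Station 1: N=142, proportions 0.9014, 0.007, 0.0423, 0.007, 0.0211, 0.007, 0.007, 0.007, giving 1−D = 0.1850 (working shown to 4 dp, full precision carried).
Station 2: N=152, proportions 0.0658, 0.0855, 0.0855, 0.0789, 0.0921, 0.1184, 0.0789, 0.0789, 0.0921, 0.125, 0.0987, giving 1−D = 0.9060.
Difference = |0.1850 − 0.9060| = 0.7210, i.e. 0.72 to 2 decimal places.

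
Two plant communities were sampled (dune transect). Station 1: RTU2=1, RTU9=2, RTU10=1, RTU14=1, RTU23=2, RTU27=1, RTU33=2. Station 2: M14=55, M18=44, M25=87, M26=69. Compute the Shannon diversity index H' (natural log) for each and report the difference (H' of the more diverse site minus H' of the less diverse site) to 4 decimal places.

0.5321

Station 1: N=10, proportions 0.1, 0.2, 0.1, 0.1, 0.2, 0.1, 0.2, giving H' = 1.8866968 (working shown to 7 dp, full precision carried).
Station 2: N=255, proportions 0.2156863, 0.172549, 0.3411765, 0.2705882, giving H' = 1.3546164.
Difference = |1.8866968 − 1.3546164| = 0.5320804, i.e. 0.5321 to 4 decimal places.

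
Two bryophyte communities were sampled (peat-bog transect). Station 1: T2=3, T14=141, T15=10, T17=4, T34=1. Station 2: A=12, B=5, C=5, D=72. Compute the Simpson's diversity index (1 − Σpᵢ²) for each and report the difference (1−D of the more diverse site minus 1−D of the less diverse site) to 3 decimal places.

0.183

Station 1: N=159, proportions 0.0188679, 0.8867925, 0.0628931, 0.0251572, 0.0062893, giving 1−D = 0.2086152 (working shown to 7 dp, full precision carried).
Station 2: N=94, proportions 0.1276596, 0.0531915, 0.0531915, 0.7659574, giving 1−D = 0.3913536.
Difference = |0.2086152 − 0.3913536| = 0.1827384, i.e. 0.183 to 3 decimal places.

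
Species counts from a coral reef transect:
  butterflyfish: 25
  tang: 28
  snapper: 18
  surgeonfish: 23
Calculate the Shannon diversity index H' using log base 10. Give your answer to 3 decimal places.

Total N = 25+28+18+23 = 94, so the proportions are 0.26596, 0.29787, 0.19149, 0.24468 (working shown to 5 dp, full precision carried).
Each pᵢ log₁₀ pᵢ term: 0.26596×(-0.57519)=-0.15298, 0.29787×(-0.52597)=-0.15667, 0.19149×(-0.71786)=-0.13746, 0.24468×(-0.61140)=-0.14960.
Sum = -0.59671, so H' = 0.597.

0.597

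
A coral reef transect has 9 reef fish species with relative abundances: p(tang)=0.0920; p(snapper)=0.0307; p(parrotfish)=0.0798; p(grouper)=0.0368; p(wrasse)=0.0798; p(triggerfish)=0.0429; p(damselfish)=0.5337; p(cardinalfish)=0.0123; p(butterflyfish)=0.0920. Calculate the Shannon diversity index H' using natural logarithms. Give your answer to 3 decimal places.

1.595

Each pᵢ ln pᵢ term (working shown to 5 dp, full precision carried): 0.092×(-2.38597)=-0.21951, 0.0307×(-3.48349)=-0.10694, 0.0798×(-2.52823)=-0.20175, 0.0368×(-3.30226)=-0.12152, 0.0798×(-2.52823)=-0.20175, 0.0429×(-3.14888)=-0.13509, 0.5337×(-0.62792)=-0.33512, 0.0123×(-4.39816)=-0.05410, 0.092×(-2.38597)=-0.21951.
Sum = -1.59530, so H' = 1.595.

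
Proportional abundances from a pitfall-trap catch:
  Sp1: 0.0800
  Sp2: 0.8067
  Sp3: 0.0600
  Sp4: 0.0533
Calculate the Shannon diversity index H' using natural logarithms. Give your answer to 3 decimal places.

Each pᵢ ln pᵢ term (working shown to 5 dp, full precision carried): 0.08×(-2.52573)=-0.20206, 0.8067×(-0.21480)=-0.17328, 0.06×(-2.81341)=-0.16880, 0.0533×(-2.93182)=-0.15627.
Sum = -0.70041, so H' = 0.700.

0.700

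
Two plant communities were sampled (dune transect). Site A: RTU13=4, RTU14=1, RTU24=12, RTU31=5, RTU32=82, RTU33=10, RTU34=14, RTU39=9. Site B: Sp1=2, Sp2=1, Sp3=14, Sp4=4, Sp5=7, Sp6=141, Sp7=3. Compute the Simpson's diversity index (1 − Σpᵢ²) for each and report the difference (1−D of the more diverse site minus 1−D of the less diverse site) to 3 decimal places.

Site A: N=137, proportions 0.0291971, 0.0072993, 0.0875912, 0.0364964, 0.5985401, 0.0729927, 0.1021898, 0.0656934, giving 1−D = 0.6117534 (working shown to 7 dp, full precision carried).
Site B: N=172, proportions 0.0116279, 0.005814, 0.0813953, 0.0232558, 0.0406977, 0.8197674, 0.0174419, giving 1−D = 0.3186858.
Difference = |0.6117534 − 0.3186858| = 0.2930676, i.e. 0.293 to 3 decimal places.

0.293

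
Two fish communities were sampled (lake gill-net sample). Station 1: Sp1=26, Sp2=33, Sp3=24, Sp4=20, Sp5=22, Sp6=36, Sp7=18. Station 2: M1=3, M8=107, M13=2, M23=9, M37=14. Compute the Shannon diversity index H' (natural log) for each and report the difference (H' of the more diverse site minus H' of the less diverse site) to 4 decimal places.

Station 1: N=179, proportions 0.145251, 0.184358, 0.134078, 0.111732, 0.122905, 0.201117, 0.100559, giving H' = 1.917444 (working shown to 6 dp, full precision carried).
Station 2: N=135, proportions 0.022222, 0.792593, 0.014815, 0.066667, 0.103704, giving H' = 0.746781.
Difference = |1.917444 − 0.746781| = 1.170663, i.e. 1.1707 to 4 decimal places.

1.1707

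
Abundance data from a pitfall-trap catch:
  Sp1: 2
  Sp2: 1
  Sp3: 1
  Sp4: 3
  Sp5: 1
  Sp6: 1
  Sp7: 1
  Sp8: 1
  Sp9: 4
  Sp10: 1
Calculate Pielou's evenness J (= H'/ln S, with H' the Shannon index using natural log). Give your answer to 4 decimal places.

Total N = 2+1+1+3+1+1+1+1+4+1 = 16, so the proportions are 0.125, 0.0625, 0.0625, 0.1875, 0.0625, 0.0625, 0.0625, 0.0625, 0.25, 0.0625 (working shown to 6 dp, full precision carried).
H' = −Σ pᵢ ln pᵢ = −((-0.259930) + (-0.173287) + (-0.173287) + (-0.313871) + (-0.173287) + (-0.173287) + (-0.173287) + (-0.173287) + (-0.346574) + (-0.173287)) = 2.133382.
With S = 10 species, ln S = 2.302585, so J = 2.133382/2.302585 = 0.926516, i.e. 0.9265 to 4 decimal places.

0.9265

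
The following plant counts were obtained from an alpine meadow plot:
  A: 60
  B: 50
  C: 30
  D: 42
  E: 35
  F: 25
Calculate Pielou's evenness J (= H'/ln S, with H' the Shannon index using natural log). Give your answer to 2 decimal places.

Total N = 60+50+30+42+35+25 = 242, so the proportions are 0.2479, 0.2066, 0.124, 0.1736, 0.1446, 0.1033 (working shown to 4 dp, full precision carried).
H' = −Σ pᵢ ln pᵢ = −((-0.3458) + (-0.3258) + (-0.2588) + (-0.3039) + (-0.2797) + (-0.2345)) = 1.7485.
With S = 6 species, ln S = 1.7918, so J = 1.7485/1.7918 = 0.9758, i.e. 0.98 to 2 decimal places.

0.98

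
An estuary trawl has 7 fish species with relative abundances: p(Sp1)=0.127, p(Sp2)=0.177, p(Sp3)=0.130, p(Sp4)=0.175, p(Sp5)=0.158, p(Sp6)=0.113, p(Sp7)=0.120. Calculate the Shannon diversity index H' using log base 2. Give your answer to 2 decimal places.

2.79

Each pᵢ log₂ pᵢ term (working shown to 4 dp, full precision carried): 0.127×(-2.9771)=-0.3781, 0.177×(-2.4982)=-0.4422, 0.13×(-2.9434)=-0.3826, 0.175×(-2.5146)=-0.4401, 0.158×(-2.6620)=-0.4206, 0.113×(-3.1456)=-0.3555, 0.12×(-3.0589)=-0.3671.
Sum = -2.7861, so H' = 2.79.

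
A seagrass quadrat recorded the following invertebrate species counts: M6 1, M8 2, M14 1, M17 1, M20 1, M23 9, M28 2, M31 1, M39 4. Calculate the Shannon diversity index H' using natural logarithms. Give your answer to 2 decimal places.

1.81

Total N = 1+2+1+1+1+9+2+1+4 = 22, so the proportions are 0.0455, 0.0909, 0.0455, 0.0455, 0.0455, 0.4091, 0.0909, 0.0455, 0.1818 (working shown to 4 dp, full precision carried).
Each pᵢ ln pᵢ term: 0.0455×(-3.0910)=-0.1405, 0.0909×(-2.3979)=-0.2180, 0.0455×(-3.0910)=-0.1405, 0.0455×(-3.0910)=-0.1405, 0.0455×(-3.0910)=-0.1405, 0.4091×(-0.8938)=-0.3657, 0.0909×(-2.3979)=-0.2180, 0.0455×(-3.0910)=-0.1405, 0.1818×(-1.7047)=-0.3100.
Sum = -1.8141, so H' = 1.81.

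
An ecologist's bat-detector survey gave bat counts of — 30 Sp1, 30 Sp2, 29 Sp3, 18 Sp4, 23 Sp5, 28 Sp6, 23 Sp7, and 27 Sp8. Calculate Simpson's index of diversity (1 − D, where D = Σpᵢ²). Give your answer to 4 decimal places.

0.8720

Total N = 30+30+29+18+23+28+23+27 = 208, so the proportions are 0.144231, 0.144231, 0.139423, 0.086538, 0.110577, 0.134615, 0.110577, 0.129808 (working shown to 6 dp, full precision carried).
D = 0.144231² + 0.144231² + 0.139423² + 0.086538² + 0.110577² + 0.134615² + 0.110577² + 0.129808² = 0.020803 + 0.020803 + 0.019439 + 0.007489 + 0.012227 + 0.018121 + 0.012227 + 0.016850 = 0.127959.
So 1 − D = 0.872041, i.e. 0.8720 to 4 decimal places.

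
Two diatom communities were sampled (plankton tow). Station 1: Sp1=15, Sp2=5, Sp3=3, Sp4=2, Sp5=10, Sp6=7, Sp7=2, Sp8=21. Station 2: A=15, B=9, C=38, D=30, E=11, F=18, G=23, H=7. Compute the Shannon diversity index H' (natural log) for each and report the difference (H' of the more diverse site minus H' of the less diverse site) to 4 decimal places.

0.1543

Station 1: N=65, proportions 0.230769, 0.076923, 0.046154, 0.030769, 0.153846, 0.107692, 0.030769, 0.323077, giving H' = 1.784871 (working shown to 6 dp, full precision carried).
Station 2: N=151, proportions 0.099338, 0.059603, 0.251656, 0.198675, 0.072848, 0.119205, 0.152318, 0.046358, giving H' = 1.939126.
Difference = |1.784871 − 1.939126| = 0.154255, i.e. 0.1543 to 4 decimal places.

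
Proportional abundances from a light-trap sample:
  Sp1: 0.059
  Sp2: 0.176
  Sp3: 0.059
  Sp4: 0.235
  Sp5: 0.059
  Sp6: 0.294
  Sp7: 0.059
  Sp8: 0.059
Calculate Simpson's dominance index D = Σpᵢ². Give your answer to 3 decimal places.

D = 0.059² + 0.176² + 0.059² + 0.235² + 0.059² + 0.294² + 0.059² + 0.059² = 0.00348 + 0.03098 + 0.00348 + 0.05522 + 0.00348 + 0.08644 + 0.00348 + 0.00348 = 0.19004 (working shown to 5 dp, full precision carried).
To 3 decimal places, D = 0.190.

0.190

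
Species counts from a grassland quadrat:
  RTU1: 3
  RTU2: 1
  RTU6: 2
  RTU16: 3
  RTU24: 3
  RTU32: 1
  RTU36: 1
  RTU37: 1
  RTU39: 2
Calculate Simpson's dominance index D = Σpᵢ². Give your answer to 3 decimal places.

0.135

Total N = 3+1+2+3+3+1+1+1+2 = 17, so the proportions are 0.17647, 0.05882, 0.11765, 0.17647, 0.17647, 0.05882, 0.05882, 0.05882, 0.11765 (working shown to 5 dp, full precision carried).
D = 0.17647² + 0.05882² + 0.11765² + 0.17647² + 0.17647² + 0.05882² + 0.05882² + 0.05882² + 0.11765² = 0.03114 + 0.00346 + 0.01384 + 0.03114 + 0.03114 + 0.00346 + 0.00346 + 0.00346 + 0.01384 = 0.13495.
To 3 decimal places, D = 0.135.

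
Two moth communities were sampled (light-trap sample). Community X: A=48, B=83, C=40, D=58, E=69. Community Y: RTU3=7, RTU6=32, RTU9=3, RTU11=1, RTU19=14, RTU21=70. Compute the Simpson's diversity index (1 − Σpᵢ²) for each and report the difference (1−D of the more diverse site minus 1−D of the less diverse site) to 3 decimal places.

0.170

Community X: N=298, proportions 0.16107, 0.27852, 0.13423, 0.19463, 0.23154, giving 1−D = 0.78697 (working shown to 5 dp, full precision carried).
Community Y: N=127, proportions 0.05512, 0.25197, 0.02362, 0.00787, 0.11024, 0.55118, giving 1−D = 0.61690.
Difference = |0.78697 − 0.61690| = 0.17007, i.e. 0.170 to 3 decimal places.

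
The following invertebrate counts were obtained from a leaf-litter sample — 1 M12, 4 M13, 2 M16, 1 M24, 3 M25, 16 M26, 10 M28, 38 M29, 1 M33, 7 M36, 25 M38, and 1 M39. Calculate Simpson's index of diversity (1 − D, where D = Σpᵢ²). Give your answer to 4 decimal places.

Total N = 1+4+2+1+3+16+10+38+1+7+25+1 = 109, so the proportions are 0.009174, 0.036697, 0.018349, 0.009174, 0.027523, 0.146789, 0.091743, 0.348624, 0.009174, 0.06422, 0.229358, 0.009174 (working shown to 6 dp, full precision carried).
D = 0.009174² + 0.036697² + 0.018349² + 0.009174² + 0.027523² + 0.146789² + 0.091743² + 0.348624² + 0.009174² + 0.06422² + 0.229358² + 0.009174² = 0.000084 + 0.001347 + 0.000337 + 0.000084 + 0.000758 + 0.021547 + 0.008417 + 0.121539 + 0.000084 + 0.004124 + 0.052605 + 0.000084 = 0.211009.
So 1 − D = 0.788991, i.e. 0.7890 to 4 decimal places.

0.7890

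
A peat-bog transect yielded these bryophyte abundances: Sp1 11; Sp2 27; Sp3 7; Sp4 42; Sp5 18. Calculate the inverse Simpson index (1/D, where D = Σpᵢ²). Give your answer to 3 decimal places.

Total N = 11+27+7+42+18 = 105, so the proportions are 0.1047619, 0.2571429, 0.0666667, 0.4, 0.1714286 (working shown to 7 dp, full precision carried).
D = 0.1047619² + 0.2571429² + 0.0666667² + 0.4² + 0.1714286² = 0.0109751 + 0.0661224 + 0.0044444 + 0.1600000 + 0.0293878 = 0.2709297.
So 1/D = 3.69099, i.e. 3.691 to 3 decimal places.

3.691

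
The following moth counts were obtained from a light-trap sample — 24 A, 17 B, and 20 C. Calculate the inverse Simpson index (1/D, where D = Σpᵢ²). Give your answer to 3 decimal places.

Total N = 24+17+20 = 61, so the proportions are 0.393443, 0.278689, 0.327869 (working shown to 6 dp, full precision carried).
D = 0.393443² + 0.278689² + 0.327869² = 0.154797 + 0.077667 + 0.107498 = 0.339962.
So 1/D = 2.94150, i.e. 2.942 to 3 decimal places.

2.942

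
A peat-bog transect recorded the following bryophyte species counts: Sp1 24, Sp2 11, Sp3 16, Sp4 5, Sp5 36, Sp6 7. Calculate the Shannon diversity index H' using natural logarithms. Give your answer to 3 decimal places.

Total N = 24+11+16+5+36+7 = 99, so the proportions are 0.24242, 0.11111, 0.16162, 0.05051, 0.36364, 0.07071 (working shown to 5 dp, full precision carried).
Each pᵢ ln pᵢ term: 0.24242×(-1.41707)=-0.34353, 0.11111×(-2.19722)=-0.24414, 0.16162×(-1.82253)=-0.29455, 0.05051×(-2.98568)=-0.15079, 0.36364×(-1.01160)=-0.36785, 0.07071×(-2.64921)=-0.18732.
Sum = -1.58818, so H' = 1.588.

1.588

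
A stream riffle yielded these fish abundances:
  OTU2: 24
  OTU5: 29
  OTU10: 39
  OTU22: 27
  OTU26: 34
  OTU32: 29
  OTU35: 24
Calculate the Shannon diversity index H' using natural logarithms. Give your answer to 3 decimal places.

Total N = 24+29+39+27+34+29+24 = 206, so the proportions are 0.1165, 0.14078, 0.18932, 0.13107, 0.16505, 0.14078, 0.1165 (working shown to 5 dp, full precision carried).
Each pᵢ ln pᵢ term: 0.1165×(-2.14982)=-0.25046, 0.14078×(-1.96058)=-0.27600, 0.18932×(-1.66431)=-0.31509, 0.13107×(-2.03204)=-0.26634, 0.16505×(-1.80152)=-0.29734, 0.14078×(-1.96058)=-0.27600, 0.1165×(-2.14982)=-0.25046.
Sum = -1.93170, so H' = 1.932.

1.932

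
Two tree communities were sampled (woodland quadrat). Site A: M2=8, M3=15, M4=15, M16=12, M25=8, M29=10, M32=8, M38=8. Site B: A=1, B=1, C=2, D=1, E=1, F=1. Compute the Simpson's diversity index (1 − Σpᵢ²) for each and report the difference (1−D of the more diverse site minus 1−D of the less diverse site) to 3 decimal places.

Site A: N=84, proportions 0.095238, 0.178571, 0.178571, 0.142857, 0.095238, 0.119048, 0.095238, 0.095238, giving 1−D = 0.865363 (working shown to 6 dp, full precision carried).
Site B: N=7, proportions 0.142857, 0.142857, 0.285714, 0.142857, 0.142857, 0.142857, giving 1−D = 0.816327.
Difference = |0.865363 − 0.816327| = 0.049036, i.e. 0.049 to 3 decimal places.

0.049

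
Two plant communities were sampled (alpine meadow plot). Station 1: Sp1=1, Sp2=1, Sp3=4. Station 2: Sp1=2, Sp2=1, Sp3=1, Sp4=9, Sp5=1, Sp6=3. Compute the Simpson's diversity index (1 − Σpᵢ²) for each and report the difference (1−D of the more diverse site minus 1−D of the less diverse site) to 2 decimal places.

0.16

Station 1: N=6, proportions 0.1667, 0.1667, 0.6667, giving 1−D = 0.5000 (working shown to 4 dp, full precision carried).
Station 2: N=17, proportions 0.1176, 0.0588, 0.0588, 0.5294, 0.0588, 0.1765, giving 1−D = 0.6644.
Difference = |0.5000 − 0.6644| = 0.1644, i.e. 0.16 to 2 decimal places.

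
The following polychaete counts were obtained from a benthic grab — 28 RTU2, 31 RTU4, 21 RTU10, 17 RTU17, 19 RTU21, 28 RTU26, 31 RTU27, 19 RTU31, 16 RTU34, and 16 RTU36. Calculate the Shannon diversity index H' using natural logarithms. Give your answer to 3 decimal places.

Total N = 28+31+21+17+19+28+31+19+16+16 = 226, so the proportions are 0.12389, 0.13717, 0.09292, 0.07522, 0.08407, 0.12389, 0.13717, 0.08407, 0.0708, 0.0708 (working shown to 5 dp, full precision carried).
Each pᵢ ln pᵢ term: 0.12389×(-2.08833)=-0.25873, 0.13717×(-1.98655)=-0.27249, 0.09292×(-2.37601)=-0.22078, 0.07522×(-2.58732)=-0.19462, 0.08407×(-2.47610)=-0.20817, 0.12389×(-2.08833)=-0.25873, 0.13717×(-1.98655)=-0.27249, 0.08407×(-2.47610)=-0.20817, 0.0708×(-2.64795)=-0.18747, 0.0708×(-2.64795)=-0.18747.
Sum = -2.26911, so H' = 2.269.

2.269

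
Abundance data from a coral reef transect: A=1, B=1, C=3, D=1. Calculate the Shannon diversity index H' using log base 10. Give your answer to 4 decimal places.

0.5396

Total N = 1+1+3+1 = 6, so the proportions are 0.166667, 0.166667, 0.5, 0.166667 (working shown to 6 dp, full precision carried).
Each pᵢ log₁₀ pᵢ term: 0.166667×(-0.778151)=-0.129692, 0.166667×(-0.778151)=-0.129692, 0.5×(-0.301030)=-0.150515, 0.166667×(-0.778151)=-0.129692.
Sum = -0.539591, so H' = 0.5396.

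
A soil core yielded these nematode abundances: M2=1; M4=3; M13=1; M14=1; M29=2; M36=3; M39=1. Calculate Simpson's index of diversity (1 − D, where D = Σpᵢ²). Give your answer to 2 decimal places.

0.82

Total N = 1+3+1+1+2+3+1 = 12, so the proportions are 0.0833, 0.25, 0.0833, 0.0833, 0.1667, 0.25, 0.0833 (working shown to 4 dp, full precision carried).
D = 0.0833² + 0.25² + 0.0833² + 0.0833² + 0.1667² + 0.25² + 0.0833² = 0.0069 + 0.0625 + 0.0069 + 0.0069 + 0.0278 + 0.0625 + 0.0069 = 0.1806.
So 1 − D = 0.8194, i.e. 0.82 to 2 decimal places.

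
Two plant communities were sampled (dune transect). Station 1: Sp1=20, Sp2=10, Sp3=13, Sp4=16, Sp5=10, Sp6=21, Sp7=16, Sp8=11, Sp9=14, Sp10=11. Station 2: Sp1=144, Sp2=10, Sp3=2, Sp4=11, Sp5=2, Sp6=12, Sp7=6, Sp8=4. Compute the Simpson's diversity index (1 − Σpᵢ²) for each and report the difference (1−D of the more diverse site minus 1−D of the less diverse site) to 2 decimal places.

Station 1: N=142, proportions 0.1408451, 0.0704225, 0.0915493, 0.1126761, 0.0704225, 0.1478873, 0.1126761, 0.0774648, 0.0985915, 0.0774648, giving 1−D = 0.8928784 (working shown to 7 dp, full precision carried).
Station 2: N=191, proportions 0.7539267, 0.052356, 0.0104712, 0.0575916, 0.0104712, 0.0628272, 0.0314136, 0.0209424, giving 1−D = 0.4199446.
Difference = |0.8928784 − 0.4199446| = 0.4729338, i.e. 0.47 to 2 decimal places.

0.47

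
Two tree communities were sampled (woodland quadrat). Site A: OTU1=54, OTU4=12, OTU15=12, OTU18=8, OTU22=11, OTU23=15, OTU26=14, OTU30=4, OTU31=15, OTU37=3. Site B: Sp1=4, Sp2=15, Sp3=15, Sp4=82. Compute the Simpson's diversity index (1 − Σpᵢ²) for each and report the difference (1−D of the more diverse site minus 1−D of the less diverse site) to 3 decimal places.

0.349

Site A: N=148, proportions 0.36486, 0.08108, 0.08108, 0.05405, 0.07432, 0.10135, 0.09459, 0.02703, 0.10135, 0.02027, giving 1−D = 0.81465 (working shown to 5 dp, full precision carried).
Site B: N=116, proportions 0.03448, 0.12931, 0.12931, 0.7069, giving 1−D = 0.46567.
Difference = |0.81465 − 0.46567| = 0.34898, i.e. 0.349 to 3 decimal places.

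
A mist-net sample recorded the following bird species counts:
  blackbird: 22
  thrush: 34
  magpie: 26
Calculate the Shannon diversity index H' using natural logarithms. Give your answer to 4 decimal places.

Total N = 22+34+26 = 82, so the proportions are 0.268293, 0.414634, 0.317073 (working shown to 6 dp, full precision carried).
Each pᵢ ln pᵢ term: 0.268293×(-1.315677)=-0.352986, 0.414634×(-0.880359)=-0.365027, 0.317073×(-1.148623)=-0.364197.
Sum = -1.082211, so H' = 1.0822.

1.0822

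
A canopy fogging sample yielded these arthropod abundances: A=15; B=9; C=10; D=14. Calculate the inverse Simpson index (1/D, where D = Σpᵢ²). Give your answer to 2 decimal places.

3.83

Total N = 15+9+10+14 = 48, so the proportions are 0.3125, 0.1875, 0.208333, 0.291667 (working shown to 6 dp, full precision carried).
D = 0.3125² + 0.1875² + 0.208333² + 0.291667² = 0.097656 + 0.035156 + 0.043403 + 0.085069 = 0.261285.
So 1/D = 3.8272, i.e. 3.83 to 2 decimal places.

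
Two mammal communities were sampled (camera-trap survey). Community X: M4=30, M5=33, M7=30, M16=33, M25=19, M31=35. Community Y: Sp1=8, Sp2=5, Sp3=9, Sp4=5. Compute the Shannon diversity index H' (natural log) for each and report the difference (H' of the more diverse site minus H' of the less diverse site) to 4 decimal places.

Community X: N=180, proportions 0.166667, 0.183333, 0.166667, 0.183333, 0.105556, 0.194444, giving H' = 1.775052 (working shown to 6 dp, full precision carried).
Community Y: N=27, proportions 0.296296, 0.185185, 0.333333, 0.185185, giving H' = 1.351210.
Difference = |1.775052 − 1.351210| = 0.423842, i.e. 0.4238 to 4 decimal places.

0.4238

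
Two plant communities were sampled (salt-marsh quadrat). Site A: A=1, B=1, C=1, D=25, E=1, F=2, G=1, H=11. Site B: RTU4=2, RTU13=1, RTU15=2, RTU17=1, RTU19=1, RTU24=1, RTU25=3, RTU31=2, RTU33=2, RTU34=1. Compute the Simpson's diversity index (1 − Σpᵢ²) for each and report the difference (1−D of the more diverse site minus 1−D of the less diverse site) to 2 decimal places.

Site A: N=43, proportions 0.0233, 0.0233, 0.0233, 0.5814, 0.0233, 0.0465, 0.0233, 0.2558, giving 1−D = 0.5917 (working shown to 4 dp, full precision carried).
Site B: N=16, proportions 0.125, 0.0625, 0.125, 0.0625, 0.0625, 0.0625, 0.1875, 0.125, 0.125, 0.0625, giving 1−D = 0.8828.
Difference = |0.5917 − 0.8828| = 0.2911, i.e. 0.29 to 2 decimal places.

0.29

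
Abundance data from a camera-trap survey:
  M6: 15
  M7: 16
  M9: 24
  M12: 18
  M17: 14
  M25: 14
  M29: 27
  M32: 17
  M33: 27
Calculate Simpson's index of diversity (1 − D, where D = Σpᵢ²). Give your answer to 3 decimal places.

Total N = 15+16+24+18+14+14+27+17+27 = 172, so the proportions are 0.08721, 0.09302, 0.13953, 0.10465, 0.0814, 0.0814, 0.15698, 0.09884, 0.15698 (working shown to 5 dp, full precision carried).
D = 0.08721² + 0.09302² + 0.13953² + 0.10465² + 0.0814² + 0.0814² + 0.15698² + 0.09884² + 0.15698² = 0.00761 + 0.00865 + 0.01947 + 0.01095 + 0.00663 + 0.00663 + 0.02464 + 0.00977 + 0.02464 = 0.11898.
So 1 − D = 0.88102, i.e. 0.881 to 3 decimal places.

0.881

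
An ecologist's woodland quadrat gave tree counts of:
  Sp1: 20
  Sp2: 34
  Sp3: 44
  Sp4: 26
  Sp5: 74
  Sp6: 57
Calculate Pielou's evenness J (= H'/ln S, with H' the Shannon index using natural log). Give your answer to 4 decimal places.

Total N = 20+34+44+26+74+57 = 255, so the proportions are 0.078431, 0.133333, 0.172549, 0.101961, 0.290196, 0.223529 (working shown to 6 dp, full precision carried).
H' = −Σ pᵢ ln pᵢ = −((-0.199650) + (-0.268654) + (-0.303181) + (-0.232793) + (-0.359030) + (-0.334895)) = 1.698203.
With S = 6 species, ln S = 1.791759, so J = 1.698203/1.791759 = 0.947785, i.e. 0.9478 to 4 decimal places.

0.9478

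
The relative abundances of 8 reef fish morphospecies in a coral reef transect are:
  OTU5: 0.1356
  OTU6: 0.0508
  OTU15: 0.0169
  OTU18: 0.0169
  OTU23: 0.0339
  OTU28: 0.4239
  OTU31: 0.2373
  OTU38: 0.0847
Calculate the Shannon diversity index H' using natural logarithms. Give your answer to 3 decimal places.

1.589

Each pᵢ ln pᵢ term (working shown to 5 dp, full precision carried): 0.1356×(-1.99805)=-0.27094, 0.0508×(-2.97986)=-0.15138, 0.0169×(-4.08044)=-0.06896, 0.0169×(-4.08044)=-0.06896, 0.0339×(-3.38434)=-0.11473, 0.4239×(-0.85826)=-0.36382, 0.2373×(-1.43843)=-0.34134, 0.0847×(-2.46864)=-0.20909.
Sum = -1.58921, so H' = 1.589.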